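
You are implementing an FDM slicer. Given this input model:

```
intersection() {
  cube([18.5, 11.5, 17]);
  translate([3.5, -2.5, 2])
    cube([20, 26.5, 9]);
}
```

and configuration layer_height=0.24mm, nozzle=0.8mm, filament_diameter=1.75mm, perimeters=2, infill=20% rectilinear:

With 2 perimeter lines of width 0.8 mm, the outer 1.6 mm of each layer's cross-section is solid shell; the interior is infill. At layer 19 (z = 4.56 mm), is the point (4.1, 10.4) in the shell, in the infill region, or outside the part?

At z = 4.56 mm: the 18.5×11.5 cube contributes its full rectangle; the cube at (3.5, -2.5) is present — its section is the full 20×26.5 rectangle; Keeping only the common overlap: the 20×26.5 cube at (3.5, -2.5) partially overlaps the 18.5×11.5 cube; clipping to the common part keeps 172.50 mm² — 1 connected region. Overall, the cross-section is a single solid region. The nearest boundary edge runs (3.50, 0.00)→(3.50, 11.50); distance from the point to it = 0.60 mm. The point is inside the cross-section, 0.60 mm from the nearest boundary — within the 1.6 mm shell band (2 × 0.8).

shell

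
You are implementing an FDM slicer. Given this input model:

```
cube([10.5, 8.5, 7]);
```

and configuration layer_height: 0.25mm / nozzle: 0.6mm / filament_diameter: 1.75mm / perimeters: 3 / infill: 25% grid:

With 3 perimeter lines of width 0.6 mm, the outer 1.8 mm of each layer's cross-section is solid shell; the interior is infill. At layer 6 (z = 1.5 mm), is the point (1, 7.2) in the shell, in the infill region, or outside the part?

shell

At z = 1.5 mm: the cube is present — its section is the full 10.5×8.5 rectangle. Overall, the cross-section is a single solid region. The nearest boundary edge runs (0.00, 8.50)→(0.00, 0.00); distance from the point to it = 1.00 mm. The point is inside the cross-section, 1.00 mm from the nearest boundary — within the 1.8 mm shell band (3 × 0.6).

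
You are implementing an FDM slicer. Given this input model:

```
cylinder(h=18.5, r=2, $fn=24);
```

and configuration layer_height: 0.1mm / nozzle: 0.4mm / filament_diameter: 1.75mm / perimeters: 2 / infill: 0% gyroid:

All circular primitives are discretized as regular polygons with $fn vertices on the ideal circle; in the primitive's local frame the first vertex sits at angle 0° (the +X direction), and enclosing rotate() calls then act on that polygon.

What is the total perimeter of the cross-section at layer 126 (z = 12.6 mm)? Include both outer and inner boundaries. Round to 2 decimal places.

12.53 mm

At z = 12.6 mm: the r=2 cylinder gives a regular 24-gon of circumradius 2 (constant along its height) (perimeter = 2·24·2.000·sin(180°/24) = 12.53 mm). Overall, the cross-section is a single solid region. Total boundary length (outer) = 12.53 mm.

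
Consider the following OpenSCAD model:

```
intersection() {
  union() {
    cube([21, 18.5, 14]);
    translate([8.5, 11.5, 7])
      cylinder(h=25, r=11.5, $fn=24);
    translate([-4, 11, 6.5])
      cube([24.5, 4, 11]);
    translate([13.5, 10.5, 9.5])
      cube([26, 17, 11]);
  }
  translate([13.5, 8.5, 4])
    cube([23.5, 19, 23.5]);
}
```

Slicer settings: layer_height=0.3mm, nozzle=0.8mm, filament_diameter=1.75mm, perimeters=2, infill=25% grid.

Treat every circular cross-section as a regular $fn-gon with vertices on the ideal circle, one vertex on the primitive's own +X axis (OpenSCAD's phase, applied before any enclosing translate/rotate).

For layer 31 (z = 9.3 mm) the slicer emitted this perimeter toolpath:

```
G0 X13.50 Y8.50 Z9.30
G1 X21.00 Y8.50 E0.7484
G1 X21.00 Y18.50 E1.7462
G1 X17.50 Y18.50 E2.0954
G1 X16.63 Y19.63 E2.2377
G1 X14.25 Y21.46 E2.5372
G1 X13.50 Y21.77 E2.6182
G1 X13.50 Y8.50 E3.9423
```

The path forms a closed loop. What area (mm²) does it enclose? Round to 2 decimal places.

82.69 mm²

Apply the shoelace formula to the sequence of (X, Y) vertices; enclosed area = 82.69 mm².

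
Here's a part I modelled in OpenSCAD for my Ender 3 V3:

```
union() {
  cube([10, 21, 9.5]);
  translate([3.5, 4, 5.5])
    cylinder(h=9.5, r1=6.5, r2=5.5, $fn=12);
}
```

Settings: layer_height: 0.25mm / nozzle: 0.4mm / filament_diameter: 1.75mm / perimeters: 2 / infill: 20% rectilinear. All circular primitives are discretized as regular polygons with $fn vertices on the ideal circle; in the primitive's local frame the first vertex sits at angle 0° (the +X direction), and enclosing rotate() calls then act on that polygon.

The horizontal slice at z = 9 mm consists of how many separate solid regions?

At z = 9 mm: the cube is present — its section is the full 10×21 rectangle; the cone at (3.5, 4): at t=0.368 of its height the radius interpolates to r₁+(r₂−r₁)t = 6.132, giving a regular 12-gon of that circumradius; Combining (union): the regions partially overlap (shared area 84.01 mm²), so overlapping operands fuse into one piece — 1 connected region. The result has 1 disconnected region.

1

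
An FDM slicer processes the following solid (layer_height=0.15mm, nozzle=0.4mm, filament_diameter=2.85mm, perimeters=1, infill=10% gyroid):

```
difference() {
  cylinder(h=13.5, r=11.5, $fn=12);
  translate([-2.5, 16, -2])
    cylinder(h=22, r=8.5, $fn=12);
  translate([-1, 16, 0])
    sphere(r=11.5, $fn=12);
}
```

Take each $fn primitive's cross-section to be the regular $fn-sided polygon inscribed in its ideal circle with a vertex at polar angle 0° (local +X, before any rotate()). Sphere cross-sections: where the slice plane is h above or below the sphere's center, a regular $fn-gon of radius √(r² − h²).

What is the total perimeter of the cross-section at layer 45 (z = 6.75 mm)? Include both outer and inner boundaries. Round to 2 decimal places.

72.04 mm

At z = 6.75 mm: the r=11.5 cylinder contributes a regular 12-gon of circumradius 11.5 (perimeter = 2·12·11.500·sin(180°/12) = 71.43 mm); the cylinder at (-2.5, 16): section is a regular 12-gon, circumradius r=8.5 (perimeter = 2·12·8.500·sin(180°/12) = 52.80 mm); the r=11.5 sphere at (-1, 16) contributes a regular 12-gon of circumradius √(11.5²−6.75²) = 9.311 (perimeter = 2·12·9.311·sin(180°/12) = 57.83 mm); Subtracting the remaining from the first: starting from the r=11.5 cylinder, the r=8.5 cylinder at (-2.5, 16) partially overlaps it — only the 24.56 mm² overlap (of its 216.75 mm²) is removed, clipping the outline; the r=11.5 sphere at (-1, 16) partially overlaps it — only the 12.23 mm² overlap (of its 260.06 mm²) is removed, clipping the outline — boundary = 72.04 mm. Overall, the cross-section is a single solid region. Total boundary length (outer) = 72.04 mm.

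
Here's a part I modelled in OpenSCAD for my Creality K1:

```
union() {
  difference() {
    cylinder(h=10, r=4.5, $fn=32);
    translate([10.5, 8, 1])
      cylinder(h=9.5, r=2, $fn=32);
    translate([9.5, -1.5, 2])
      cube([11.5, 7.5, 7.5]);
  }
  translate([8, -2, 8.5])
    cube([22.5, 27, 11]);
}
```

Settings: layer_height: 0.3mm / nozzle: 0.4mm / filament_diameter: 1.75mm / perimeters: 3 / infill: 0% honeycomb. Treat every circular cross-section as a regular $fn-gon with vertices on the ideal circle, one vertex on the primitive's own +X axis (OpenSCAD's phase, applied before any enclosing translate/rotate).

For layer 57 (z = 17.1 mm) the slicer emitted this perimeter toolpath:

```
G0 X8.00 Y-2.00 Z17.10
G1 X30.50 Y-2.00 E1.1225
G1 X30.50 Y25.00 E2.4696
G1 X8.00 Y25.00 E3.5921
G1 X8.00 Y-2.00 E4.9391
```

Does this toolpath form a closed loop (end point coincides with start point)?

yes

Start point (G0): (8.00, -2.00). End point (last G1): the path returns to the start — closed.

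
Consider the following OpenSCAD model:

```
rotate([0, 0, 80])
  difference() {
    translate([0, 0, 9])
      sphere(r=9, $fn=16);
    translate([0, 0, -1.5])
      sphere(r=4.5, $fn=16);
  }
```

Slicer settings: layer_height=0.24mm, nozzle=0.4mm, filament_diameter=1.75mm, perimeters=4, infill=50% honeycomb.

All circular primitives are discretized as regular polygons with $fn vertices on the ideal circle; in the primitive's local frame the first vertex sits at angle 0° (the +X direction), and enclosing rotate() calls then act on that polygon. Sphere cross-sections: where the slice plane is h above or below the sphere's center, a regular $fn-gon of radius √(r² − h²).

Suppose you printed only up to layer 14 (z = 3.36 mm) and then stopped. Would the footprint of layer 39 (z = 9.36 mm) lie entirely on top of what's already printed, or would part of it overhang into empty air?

part overhangs

Compare the two slices. At z = 3.36: the r=9 sphere slices to a regular 16-gon of circumradius 7.014 (√(r²−h²) with h=5.64 from center) (area = (16/2)·7.014²·sin(360°/16) = 150.59 mm²); the sphere does not reach this height (|z−center|=4.860 > r=4.5); Taking the first minus the rest: none of the subtracted shapes is present at this height, so the r=9 sphere is unchanged — area = 150.59 mm²; (rotated 80° about Z; rotation is an isometry so areas/perimeters/island counts are preserved). At z = 9.36: the r=9 sphere slices to a regular 16-gon of circumradius 8.993 (√(r²−h²) with h=0.36 from center) (area = (16/2)·8.993²·sin(360°/16) = 247.58 mm²); the sphere is absent (|z−center|=10.860 > r=4.5); Taking the first minus the rest: none of the subtracted shapes is present at this height, so the r=9 sphere is unchanged — area = 247.58 mm²; (rotated 80° about Z; rotation is an isometry so areas/perimeters/island counts are preserved). Checking containment: at z = 9.36 the cross-section extends beyond the z = 3.36 cross-section by about 96.99 mm².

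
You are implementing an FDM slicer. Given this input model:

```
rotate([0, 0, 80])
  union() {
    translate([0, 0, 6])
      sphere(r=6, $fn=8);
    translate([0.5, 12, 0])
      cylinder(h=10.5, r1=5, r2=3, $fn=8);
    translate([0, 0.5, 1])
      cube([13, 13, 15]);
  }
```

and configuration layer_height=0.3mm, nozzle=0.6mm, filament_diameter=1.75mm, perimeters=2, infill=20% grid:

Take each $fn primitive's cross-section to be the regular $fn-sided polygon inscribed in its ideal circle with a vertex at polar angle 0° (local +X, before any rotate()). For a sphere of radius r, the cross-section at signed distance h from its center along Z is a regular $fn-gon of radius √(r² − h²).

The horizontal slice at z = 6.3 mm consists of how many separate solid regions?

1

At z = 6.3 mm: the r=6 sphere contributes a regular 8-gon of circumradius √(6²−0.3²) = 5.992; the cone at (0.5, 12): at t=0.600 of its height the radius interpolates to r₁+(r₂−r₁)t = 3.800, giving a regular 8-gon of that circumradius; the cube at (0, 0.5) is present — its section is the full 13×13 rectangle; Taking the union: the regions partially overlap (shared area 40.49 mm²), so overlapping operands fuse into one piece — 1 connected region; (rotated 80° about Z; rotation is an isometry so areas/perimeters/island counts are preserved). The result has 1 disconnected region.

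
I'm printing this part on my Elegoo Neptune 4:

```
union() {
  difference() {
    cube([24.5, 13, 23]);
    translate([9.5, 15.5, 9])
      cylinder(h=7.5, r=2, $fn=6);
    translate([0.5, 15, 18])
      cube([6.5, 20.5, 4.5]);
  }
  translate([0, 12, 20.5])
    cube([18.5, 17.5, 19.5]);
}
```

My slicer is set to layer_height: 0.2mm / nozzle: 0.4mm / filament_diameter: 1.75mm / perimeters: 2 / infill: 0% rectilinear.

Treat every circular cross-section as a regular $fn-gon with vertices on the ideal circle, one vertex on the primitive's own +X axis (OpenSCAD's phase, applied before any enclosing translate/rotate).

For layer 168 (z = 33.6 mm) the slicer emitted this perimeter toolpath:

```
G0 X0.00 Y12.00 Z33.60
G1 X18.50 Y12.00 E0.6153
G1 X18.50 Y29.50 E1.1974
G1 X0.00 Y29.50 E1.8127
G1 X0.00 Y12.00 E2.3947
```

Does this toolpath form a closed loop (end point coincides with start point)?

yes

Start point (G0): (0.00, 12.00). End point (last G1): the path returns to the start — closed.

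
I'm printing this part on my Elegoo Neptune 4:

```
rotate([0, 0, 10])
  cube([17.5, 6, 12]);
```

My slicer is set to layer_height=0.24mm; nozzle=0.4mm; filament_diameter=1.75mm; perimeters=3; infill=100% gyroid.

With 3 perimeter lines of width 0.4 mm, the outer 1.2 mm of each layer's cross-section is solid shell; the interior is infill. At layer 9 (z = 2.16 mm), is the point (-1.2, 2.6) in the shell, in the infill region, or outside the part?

outside

At z = 2.16 mm: the 17.5×6 cube contributes its full rectangle; (whole slice rotated 10° about Z — lengths, areas and connectivity unchanged). Overall, the cross-section is a single solid region. Undo the 10° rotation: the query point maps to (-0.730, 2.769) in the un-rotated model frame. The nearest boundary edge runs (0.00, 6.00)→(0.00, 0.00); distance from the point to it = 0.73 mm. The point is not inside any of the regions above, so it lies outside the cross-section (0.73 mm from the nearest boundary).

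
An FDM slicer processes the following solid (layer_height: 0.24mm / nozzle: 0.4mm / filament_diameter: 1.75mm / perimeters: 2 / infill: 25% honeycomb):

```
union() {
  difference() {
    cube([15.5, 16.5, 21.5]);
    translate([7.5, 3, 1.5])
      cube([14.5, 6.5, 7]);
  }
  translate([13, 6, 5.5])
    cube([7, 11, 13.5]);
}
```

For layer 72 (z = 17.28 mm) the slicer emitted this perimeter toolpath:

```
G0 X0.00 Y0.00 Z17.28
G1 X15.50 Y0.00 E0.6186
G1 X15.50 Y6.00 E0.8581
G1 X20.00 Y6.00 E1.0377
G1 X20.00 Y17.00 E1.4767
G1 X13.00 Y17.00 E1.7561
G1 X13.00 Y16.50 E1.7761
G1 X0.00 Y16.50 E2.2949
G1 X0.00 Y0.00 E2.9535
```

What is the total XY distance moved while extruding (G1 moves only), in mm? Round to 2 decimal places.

74.00 mm

Sum the Euclidean lengths of each G1 segment: total = 74.00 mm.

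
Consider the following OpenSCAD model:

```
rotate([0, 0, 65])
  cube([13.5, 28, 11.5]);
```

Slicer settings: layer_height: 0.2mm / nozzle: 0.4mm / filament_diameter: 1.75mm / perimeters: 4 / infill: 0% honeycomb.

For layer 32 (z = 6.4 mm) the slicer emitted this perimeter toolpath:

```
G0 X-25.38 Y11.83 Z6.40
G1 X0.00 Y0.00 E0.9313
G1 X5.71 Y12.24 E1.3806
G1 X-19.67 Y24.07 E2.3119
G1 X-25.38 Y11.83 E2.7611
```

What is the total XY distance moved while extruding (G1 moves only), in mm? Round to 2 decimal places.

83.02 mm

Sum the Euclidean lengths of each G1 segment: total = 83.02 mm.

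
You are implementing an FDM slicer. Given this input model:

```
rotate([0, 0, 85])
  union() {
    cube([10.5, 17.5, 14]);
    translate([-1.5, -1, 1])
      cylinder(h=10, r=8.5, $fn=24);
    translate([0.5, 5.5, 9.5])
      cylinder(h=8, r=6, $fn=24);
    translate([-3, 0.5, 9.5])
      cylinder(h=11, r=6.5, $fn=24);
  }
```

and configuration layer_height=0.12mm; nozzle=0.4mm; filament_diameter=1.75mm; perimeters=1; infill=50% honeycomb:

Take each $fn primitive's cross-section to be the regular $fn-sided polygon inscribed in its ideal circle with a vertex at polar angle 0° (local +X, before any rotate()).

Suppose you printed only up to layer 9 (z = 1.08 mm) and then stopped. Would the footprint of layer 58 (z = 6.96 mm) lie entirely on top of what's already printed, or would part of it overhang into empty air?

entirely on top

Compare the two slices. At z = 1.08: the cube (footprint 10.5×17.5) is included at this height (area 183.75 mm²); the r=8.5 cylinder at (-1.5, -1) gives a regular 24-gon of circumradius 8.5 (constant along its height) (area = (24/2)·8.500²·sin(360°/24) = 224.40 mm²); the cylinder at (0.5, 5.5) is absent (z outside [9.5, 17.5]); the cylinder at (-3, 0.5) does not reach this height (z outside [9.5, 20.5]); Taking the union: the regions partially overlap — summed areas 408.15 mm² minus the doubly-counted overlap 36.56 mm² gives 371.58 mm² — area = 371.58 mm²; (whole slice rotated 85° about Z — lengths, areas and connectivity unchanged). At z = 6.96: the 10.5×17.5 cube contributes its full rectangle (area 183.75 mm²); the cylinder at (-1.5, -1): section is a regular 24-gon, circumradius r=8.5 (area = (24/2)·8.500²·sin(360°/24) = 224.40 mm²); the cylinder at (0.5, 5.5) does not reach this height (z outside [9.5, 17.5]); the cylinder at (-3, 0.5) does not reach this height (z outside [9.5, 20.5]); Taking the union: the regions partially overlap — summed areas 408.15 mm² minus the doubly-counted overlap 36.56 mm² gives 371.58 mm² — area = 371.58 mm²; (rotated 85° about Z; rotation is an isometry so areas/perimeters/island counts are preserved). Checking containment: the cross-section at z = 6.96 is a subset of the cross-section at z = 1.08.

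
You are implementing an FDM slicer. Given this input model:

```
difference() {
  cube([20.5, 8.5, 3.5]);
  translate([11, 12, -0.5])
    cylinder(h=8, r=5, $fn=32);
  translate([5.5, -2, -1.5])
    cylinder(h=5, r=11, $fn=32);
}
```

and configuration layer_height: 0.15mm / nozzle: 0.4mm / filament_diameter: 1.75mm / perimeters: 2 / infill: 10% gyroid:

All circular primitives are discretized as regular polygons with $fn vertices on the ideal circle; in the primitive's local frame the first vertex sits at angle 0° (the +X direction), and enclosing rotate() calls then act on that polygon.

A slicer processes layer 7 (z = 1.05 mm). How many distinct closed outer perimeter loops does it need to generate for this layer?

At z = 1.05 mm: the cube is present — its section is the full 20.5×8.5 rectangle; the r=5 cylinder at (11, 12) contributes a regular 32-gon of circumradius 5; the cylinder at (5.5, -2): section is a regular 32-gon, circumradius r=11; After the difference (first − rest): starting from the 20.5×8.5 cube, the r=5 cylinder at (11, 12) partially overlaps it — only the 7.26 mm² overlap (of its 78.04 mm²) is removed, clipping the outline; the r=11 cylinder at (5.5, -2) partially overlaps it — only the 114.58 mm² overlap (of its 377.69 mm²) is removed, clipping the outline — 2 connected regions. The result has 2 disconnected regions.

2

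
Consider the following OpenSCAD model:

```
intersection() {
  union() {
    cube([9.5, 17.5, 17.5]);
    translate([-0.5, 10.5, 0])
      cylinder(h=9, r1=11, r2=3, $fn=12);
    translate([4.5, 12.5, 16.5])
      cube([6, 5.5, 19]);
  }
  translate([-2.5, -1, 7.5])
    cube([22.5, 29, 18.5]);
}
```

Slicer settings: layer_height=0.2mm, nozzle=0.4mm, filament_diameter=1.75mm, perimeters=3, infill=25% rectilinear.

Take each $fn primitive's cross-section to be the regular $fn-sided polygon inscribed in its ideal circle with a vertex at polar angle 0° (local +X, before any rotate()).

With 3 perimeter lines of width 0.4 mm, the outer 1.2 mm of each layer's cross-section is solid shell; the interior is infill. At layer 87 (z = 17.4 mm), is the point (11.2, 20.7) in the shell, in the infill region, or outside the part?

At z = 17.4 mm: the 9.5×17.5 cube contributes its full rectangle; the cone at (-0.5, 10.5) is not intersected at this z (z outside [0, 9]); the cube at (4.5, 12.5) is present — its section is the full 6×5.5 rectangle; Merging all regions: the regions partially overlap (shared area 25.00 mm²), so overlapping operands fuse into one piece — 1 connected region; the cube at (-2.5, -1) is present — its section is the full 22.5×29 rectangle; After intersecting: that combined region lies inside the 22.5×29 cube at (-2.5, -1), so it is kept whole — 1 connected region. Overall, the cross-section is a single solid region. The nearest boundary edge runs (4.50, 18.00)→(10.50, 18.00); distance from the point to it = 2.79 mm. The point is not inside any of the regions above, so it lies outside the cross-section (2.79 mm from the nearest boundary).

outside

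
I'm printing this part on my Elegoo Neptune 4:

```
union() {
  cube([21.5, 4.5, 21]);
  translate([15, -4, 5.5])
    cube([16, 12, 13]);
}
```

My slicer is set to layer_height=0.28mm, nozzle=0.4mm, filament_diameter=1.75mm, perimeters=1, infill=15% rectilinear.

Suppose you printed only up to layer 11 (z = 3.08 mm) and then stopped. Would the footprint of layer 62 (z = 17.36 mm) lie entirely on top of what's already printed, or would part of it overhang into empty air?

part overhangs

Compare the two slices. At z = 3.08: the 21.5×4.5 cube contributes its full rectangle (area 96.75 mm²); the cube at (15, -4) is not intersected at this z (z outside [5.5, 18.5]); Taking the union: only the 21.5×4.5 cube is present, so the union is just that shape — area = 96.75 mm². At z = 17.36: the cube is present — its section is the full 21.5×4.5 rectangle (area 96.75 mm²); the cube at (15, -4) is present — its section is the full 16×12 rectangle (area 192.00 mm²); Taking the union: the regions partially overlap — summed areas 288.75 mm² minus the doubly-counted overlap 29.25 mm² gives 259.50 mm² — area = 259.50 mm². Checking containment: at z = 17.36 the cross-section extends beyond the z = 3.08 cross-section by about 162.75 mm².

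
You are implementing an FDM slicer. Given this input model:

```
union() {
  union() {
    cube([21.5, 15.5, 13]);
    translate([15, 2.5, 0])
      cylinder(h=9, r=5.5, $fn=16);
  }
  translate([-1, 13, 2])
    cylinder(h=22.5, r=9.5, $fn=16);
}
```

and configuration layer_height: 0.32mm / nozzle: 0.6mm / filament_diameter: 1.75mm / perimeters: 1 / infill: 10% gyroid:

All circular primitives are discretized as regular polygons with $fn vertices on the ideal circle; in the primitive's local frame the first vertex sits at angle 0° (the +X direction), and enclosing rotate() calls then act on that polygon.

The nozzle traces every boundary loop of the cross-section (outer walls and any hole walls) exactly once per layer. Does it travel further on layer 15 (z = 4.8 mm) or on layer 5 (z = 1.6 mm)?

layer 15 (z = 4.8 mm)

Layer 15 (z = 4.8): the cube is present — its section is the full 21.5×15.5 rectangle (perimeter 74.00 mm); the r=5.5 cylinder at (15, 2.5) gives a regular 16-gon of circumradius 5.5 (constant along its height) (perimeter = 2·16·5.500·sin(180°/16) = 34.34 mm); Merging all regions: the regions partially overlap (shared area 72.49 mm²), so the edge portions inside another operand are dropped and the merged outline is re-measured after clipping — boundary = 76.29 mm; the r=9.5 cylinder at (-1, 13) gives a regular 16-gon of circumradius 9.5 (constant along its height) (perimeter = 2·16·9.500·sin(180°/16) = 59.31 mm); Combining (union): the regions partially overlap (shared area 80.30 mm²), so the edge portions inside another operand are dropped and the merged outline is re-measured after clipping — boundary = 99.44 mm. So its perimeter = 99.44 mm. Layer 5 (z = 1.6): the cube is present — its section is the full 21.5×15.5 rectangle (perimeter 74.00 mm); the r=5.5 cylinder at (15, 2.5) contributes a regular 16-gon of circumradius 5.5 (perimeter = 2·16·5.500·sin(180°/16) = 34.34 mm); Taking the union: the regions partially overlap (shared area 72.49 mm²), so the edge portions inside another operand are dropped and the merged outline is re-measured after clipping — boundary = 76.29 mm; the cylinder at (-1, 13) is absent (z outside [2, 24.5]); Taking the union: only that combined region is present, so the union is just that shape — boundary = 76.29 mm. So its perimeter = 76.29 mm. Layer 15 is larger (99.44 vs 76.29 mm).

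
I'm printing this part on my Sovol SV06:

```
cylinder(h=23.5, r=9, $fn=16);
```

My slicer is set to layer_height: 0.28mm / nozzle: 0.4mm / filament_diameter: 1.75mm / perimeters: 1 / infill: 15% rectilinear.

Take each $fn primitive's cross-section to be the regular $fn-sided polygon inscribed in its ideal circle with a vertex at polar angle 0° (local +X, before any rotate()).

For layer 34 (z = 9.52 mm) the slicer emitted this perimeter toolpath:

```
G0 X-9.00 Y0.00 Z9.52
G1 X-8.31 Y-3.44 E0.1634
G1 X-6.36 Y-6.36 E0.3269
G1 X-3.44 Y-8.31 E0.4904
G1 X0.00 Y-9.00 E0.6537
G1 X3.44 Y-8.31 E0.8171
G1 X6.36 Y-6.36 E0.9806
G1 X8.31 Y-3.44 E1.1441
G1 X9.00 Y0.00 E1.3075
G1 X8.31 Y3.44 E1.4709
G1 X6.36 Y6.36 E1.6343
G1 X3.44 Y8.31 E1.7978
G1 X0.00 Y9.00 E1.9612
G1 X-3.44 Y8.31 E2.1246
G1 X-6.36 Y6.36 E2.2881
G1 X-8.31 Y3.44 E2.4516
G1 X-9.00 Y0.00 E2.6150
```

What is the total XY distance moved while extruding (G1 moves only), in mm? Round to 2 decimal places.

Sum the Euclidean lengths of each G1 segment: total = 56.16 mm.

56.16 mm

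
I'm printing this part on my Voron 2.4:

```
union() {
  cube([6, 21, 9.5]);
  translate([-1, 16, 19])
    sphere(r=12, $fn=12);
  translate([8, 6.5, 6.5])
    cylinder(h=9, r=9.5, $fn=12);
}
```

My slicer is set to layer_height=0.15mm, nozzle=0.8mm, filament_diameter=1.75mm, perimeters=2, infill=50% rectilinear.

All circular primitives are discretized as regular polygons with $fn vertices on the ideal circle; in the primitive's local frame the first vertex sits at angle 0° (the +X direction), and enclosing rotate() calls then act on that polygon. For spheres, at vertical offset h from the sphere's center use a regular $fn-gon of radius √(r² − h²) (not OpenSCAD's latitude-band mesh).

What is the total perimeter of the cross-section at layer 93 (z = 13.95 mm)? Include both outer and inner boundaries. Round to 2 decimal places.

At z = 13.95 mm: the cube does not reach this height (z outside [0, 9.5]); the r=12 sphere at (-1, 16) slices to a regular 12-gon of circumradius 10.886 (√(r²−h²) with h=5.05 from center) (perimeter = 2·12·10.886·sin(180°/12) = 67.62 mm); the cylinder at (8, 6.5): section is a regular 12-gon, circumradius r=9.5 (perimeter = 2·12·9.500·sin(180°/12) = 59.01 mm); Taking the union: the regions partially overlap (shared area 71.05 mm²), so the edge portions inside another operand are dropped and the merged outline is re-measured after clipping — boundary = 92.10 mm. Overall, the cross-section is a single solid region. Total boundary length (outer) = 92.10 mm.

92.10 mm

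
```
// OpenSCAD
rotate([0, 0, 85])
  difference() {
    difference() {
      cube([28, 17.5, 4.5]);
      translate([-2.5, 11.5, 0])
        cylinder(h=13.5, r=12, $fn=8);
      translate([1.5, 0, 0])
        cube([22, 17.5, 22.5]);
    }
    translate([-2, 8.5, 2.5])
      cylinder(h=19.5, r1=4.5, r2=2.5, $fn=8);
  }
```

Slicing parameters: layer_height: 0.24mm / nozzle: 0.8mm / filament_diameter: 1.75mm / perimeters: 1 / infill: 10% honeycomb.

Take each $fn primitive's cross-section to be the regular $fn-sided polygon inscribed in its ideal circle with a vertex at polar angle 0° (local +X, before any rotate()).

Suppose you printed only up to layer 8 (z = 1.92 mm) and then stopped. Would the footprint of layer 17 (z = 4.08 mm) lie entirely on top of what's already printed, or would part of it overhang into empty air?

Compare the two slices. At z = 1.92: the cube is present — its section is the full 28×17.5 rectangle (area 490.00 mm²); the r=12 cylinder at (-2.5, 11.5) contributes a regular 8-gon of circumradius 12 (area = (8/2)·12.000²·sin(360°/8) = 407.29 mm²); the 22×17.5 cube at (1.5, 0) contributes its full rectangle (area 385.00 mm²); After the difference (first − rest): starting from the 28×17.5 cube (490.00 mm²), the r=12 cylinder at (-2.5, 11.5) partially overlaps it — only the 122.66 mm² overlap (of its 407.29 mm²) is removed, clipping the outline; the 22×17.5 cube at (1.5, 0) partially overlaps it — only the 287.32 mm² overlap (of its 385.00 mm²) is removed, clipping the outline — area = 80.02 mm²; the cone at (-2, 8.5) is absent (z outside [2.5, 22]); After the difference (first − rest): none of the subtracted shapes is present at this height, so that combined region is unchanged — area = 80.02 mm²; (rotated 85° about Z; rotation is an isometry so areas/perimeters/island counts are preserved). At z = 4.08: the cube (footprint 28×17.5) is included at this height (area 490.00 mm²); the cylinder at (-2.5, 11.5): section is a regular 8-gon, circumradius r=12 (area = (8/2)·12.000²·sin(360°/8) = 407.29 mm²); the cube at (1.5, 0) is present — its section is the full 22×17.5 rectangle (area 385.00 mm²); Subtracting the remaining from the first: starting from the 28×17.5 cube (490.00 mm²), the r=12 cylinder at (-2.5, 11.5) partially overlaps it — only the 122.66 mm² overlap (of its 407.29 mm²) is removed, clipping the outline; the 22×17.5 cube at (1.5, 0) partially overlaps it — only the 287.32 mm² overlap (of its 385.00 mm²) is removed, clipping the outline — area = 80.02 mm²; the cone at (-2, 8.5): at t=0.081 of its height the radius interpolates to r₁+(r₂−r₁)t = 4.338, giving a regular 8-gon of that circumradius (area = (8/2)·4.338²·sin(360°/8) = 53.22 mm²); Taking the first minus the rest: starting from the result so far (80.02 mm²), the cone at (-2, 8.5) misses the remaining region (no effect) — area = 80.02 mm²; (whole slice rotated 85° about Z — lengths, areas and connectivity unchanged). Checking containment: the cross-section at z = 4.08 is a subset of the cross-section at z = 1.92.

entirely on top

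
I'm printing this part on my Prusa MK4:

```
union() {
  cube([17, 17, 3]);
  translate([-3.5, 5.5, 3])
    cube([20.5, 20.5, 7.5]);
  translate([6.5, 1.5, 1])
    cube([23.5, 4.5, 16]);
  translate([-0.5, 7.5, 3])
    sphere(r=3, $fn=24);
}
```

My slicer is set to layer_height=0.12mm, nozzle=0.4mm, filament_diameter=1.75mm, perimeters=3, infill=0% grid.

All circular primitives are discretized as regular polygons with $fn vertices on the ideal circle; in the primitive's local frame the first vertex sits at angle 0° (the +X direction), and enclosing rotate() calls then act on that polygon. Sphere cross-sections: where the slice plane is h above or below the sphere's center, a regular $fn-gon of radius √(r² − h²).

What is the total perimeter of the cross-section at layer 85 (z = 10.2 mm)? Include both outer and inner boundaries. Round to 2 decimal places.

At z = 10.2 mm: the cube is absent (z outside [0, 3]); the 20.5×20.5 cube at (-3.5, 5.5) contributes its full rectangle (perimeter 82.00 mm); the cube at (6.5, 1.5) is present — its section is the full 23.5×4.5 rectangle (perimeter 56.00 mm); the sphere at (-0.5, 7.5) is not intersected at this z (|z−center|=7.200 > r=3); Merging all regions: the regions partially overlap (shared area 5.25 mm²), so the edge portions inside another operand are dropped and the merged outline is re-measured after clipping — boundary = 116.00 mm. Overall, the cross-section is a single solid region. Total boundary length (outer) = 116.00 mm.

116.00 mm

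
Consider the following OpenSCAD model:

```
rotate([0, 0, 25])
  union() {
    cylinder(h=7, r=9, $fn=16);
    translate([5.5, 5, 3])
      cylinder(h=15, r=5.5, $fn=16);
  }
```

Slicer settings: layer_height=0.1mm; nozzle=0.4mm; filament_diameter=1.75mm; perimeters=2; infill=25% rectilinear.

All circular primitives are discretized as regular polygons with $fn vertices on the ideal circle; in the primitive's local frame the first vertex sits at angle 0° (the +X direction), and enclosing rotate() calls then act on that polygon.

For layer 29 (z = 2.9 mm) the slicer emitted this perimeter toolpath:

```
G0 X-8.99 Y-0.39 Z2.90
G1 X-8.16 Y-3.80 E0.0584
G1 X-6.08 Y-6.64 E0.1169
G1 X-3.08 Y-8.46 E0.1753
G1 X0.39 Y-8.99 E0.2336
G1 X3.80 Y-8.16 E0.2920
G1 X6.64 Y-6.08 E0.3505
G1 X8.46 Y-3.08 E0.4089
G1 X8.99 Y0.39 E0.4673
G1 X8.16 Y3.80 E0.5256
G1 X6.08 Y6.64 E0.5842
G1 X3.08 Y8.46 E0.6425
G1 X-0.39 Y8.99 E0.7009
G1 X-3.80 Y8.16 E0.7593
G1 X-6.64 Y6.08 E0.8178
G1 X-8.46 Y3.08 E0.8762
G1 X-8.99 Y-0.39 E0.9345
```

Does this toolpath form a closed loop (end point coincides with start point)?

Start point (G0): (-8.99, -0.39). End point (last G1): the path returns to the start — closed.

yes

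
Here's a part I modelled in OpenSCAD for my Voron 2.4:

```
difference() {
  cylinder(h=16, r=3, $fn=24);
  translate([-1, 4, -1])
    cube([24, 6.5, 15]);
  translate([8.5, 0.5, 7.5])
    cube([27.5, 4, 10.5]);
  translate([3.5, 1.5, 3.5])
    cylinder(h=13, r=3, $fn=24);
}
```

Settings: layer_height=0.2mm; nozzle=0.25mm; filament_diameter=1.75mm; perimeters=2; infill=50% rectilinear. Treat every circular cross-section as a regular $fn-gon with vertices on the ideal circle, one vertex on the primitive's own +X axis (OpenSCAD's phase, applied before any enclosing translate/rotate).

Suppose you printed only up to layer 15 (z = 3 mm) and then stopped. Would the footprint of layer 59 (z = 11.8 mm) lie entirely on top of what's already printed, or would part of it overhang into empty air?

entirely on top

Compare the two slices. At z = 3: the cylinder: section is a regular 24-gon, circumradius r=3 (area = (24/2)·3.000²·sin(360°/24) = 27.95 mm²); the 24×6.5 cube at (-1, 4) contributes its full rectangle (area 156.00 mm²); the cube at (8.5, 0.5) does not reach this height (z outside [7.5, 18]); the cylinder at (3.5, 1.5) does not reach this height (z outside [3.5, 16.5]); Subtracting the remaining from the first: starting from the r=3 cylinder (27.95 mm²), the 24×6.5 cube at (-1, 4) misses the remaining region (no effect) — area = 27.95 mm². At z = 11.8: the r=3 cylinder gives a regular 24-gon of circumradius 3 (constant along its height) (area = (24/2)·3.000²·sin(360°/24) = 27.95 mm²); the cube at (-1, 4) (footprint 24×6.5) is included at this height (area 156.00 mm²); the 27.5×4 cube at (8.5, 0.5) contributes its full rectangle (area 110.00 mm²); the r=3 cylinder at (3.5, 1.5) contributes a regular 24-gon of circumradius 3 (area = (24/2)·3.000²·sin(360°/24) = 27.95 mm²); Taking the first minus the rest: starting from the r=3 cylinder (27.95 mm²), the 24×6.5 cube at (-1, 4) misses the remaining region (no effect); the 27.5×4 cube at (8.5, 0.5) misses the remaining region (no effect); the r=3 cylinder at (3.5, 1.5) partially overlaps it — only the 6.89 mm² overlap (of its 27.95 mm²) is removed, clipping the outline — area = 21.07 mm². Checking containment: the cross-section at z = 11.8 is a subset of the cross-section at z = 3.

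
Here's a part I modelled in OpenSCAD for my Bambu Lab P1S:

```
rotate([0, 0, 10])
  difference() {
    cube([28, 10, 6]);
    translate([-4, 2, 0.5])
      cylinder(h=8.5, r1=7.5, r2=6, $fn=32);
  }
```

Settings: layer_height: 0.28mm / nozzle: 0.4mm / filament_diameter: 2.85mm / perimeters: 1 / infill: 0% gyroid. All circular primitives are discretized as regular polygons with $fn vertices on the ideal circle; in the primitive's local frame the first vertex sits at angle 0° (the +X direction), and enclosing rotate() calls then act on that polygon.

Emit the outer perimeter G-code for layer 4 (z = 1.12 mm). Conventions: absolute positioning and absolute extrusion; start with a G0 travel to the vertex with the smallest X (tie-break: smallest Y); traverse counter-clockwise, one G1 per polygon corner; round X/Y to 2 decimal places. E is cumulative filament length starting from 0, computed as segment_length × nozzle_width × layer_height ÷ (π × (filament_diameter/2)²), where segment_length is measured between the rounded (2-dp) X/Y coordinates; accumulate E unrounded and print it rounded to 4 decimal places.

At z = 1.12 mm: the cube (footprint 28×10) is included at this height; the cone at (-4, 2) contributes a regular 32-gon of circumradius 7.391 (interpolated between r1=7.5 and r2=6 at t=0.073); After the difference (first − rest): starting from the 28×10 cube, the cone at (-4, 2) partially overlaps it — only the 21.23 mm² overlap (of its 170.50 mm²) is removed, clipping the outline — 1 connected region; (whole slice rotated 10° about Z — lengths, areas and connectivity unchanged). The outline is a single polygon with 12 vertices. Extrusion per mm of travel: 0.4 × 0.28 / (π × 1.425²) = 0.017557. Accumulating E over each segment gives final E = 1.3013.

G0 X-1.74 Y9.85 Z1.12
G1 X-1.42 Y8.08 E0.0316
G1 X-1.31 Y8.04 E0.0336
G1 X-0.05 Y7.33 E0.0590
G1 X1.05 Y6.39 E0.0844
G1 X1.95 Y5.25 E0.1099
G1 X2.60 Y3.95 E0.1354
G1 X2.99 Y2.56 E0.1608
G1 X3.10 Y1.11 E0.1863
G1 X3.03 Y0.53 E0.1966
G1 X27.57 Y4.86 E0.6341
G1 X25.84 Y14.71 E0.8096
G1 X-1.74 Y9.85 E1.3013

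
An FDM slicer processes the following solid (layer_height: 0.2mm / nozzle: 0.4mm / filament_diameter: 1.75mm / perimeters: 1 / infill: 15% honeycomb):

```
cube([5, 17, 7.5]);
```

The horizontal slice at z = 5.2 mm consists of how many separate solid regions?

At z = 5.2 mm: the 5×17 cube contributes its full rectangle. The result has 1 disconnected region.

1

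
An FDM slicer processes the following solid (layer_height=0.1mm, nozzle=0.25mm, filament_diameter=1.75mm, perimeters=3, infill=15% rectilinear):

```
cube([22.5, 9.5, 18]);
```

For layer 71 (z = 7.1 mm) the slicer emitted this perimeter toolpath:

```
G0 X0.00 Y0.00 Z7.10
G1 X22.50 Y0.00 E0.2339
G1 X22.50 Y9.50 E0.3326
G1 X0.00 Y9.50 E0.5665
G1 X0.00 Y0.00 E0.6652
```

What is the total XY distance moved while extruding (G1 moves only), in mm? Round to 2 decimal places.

64.00 mm

Sum the Euclidean lengths of each G1 segment: total = 64.00 mm.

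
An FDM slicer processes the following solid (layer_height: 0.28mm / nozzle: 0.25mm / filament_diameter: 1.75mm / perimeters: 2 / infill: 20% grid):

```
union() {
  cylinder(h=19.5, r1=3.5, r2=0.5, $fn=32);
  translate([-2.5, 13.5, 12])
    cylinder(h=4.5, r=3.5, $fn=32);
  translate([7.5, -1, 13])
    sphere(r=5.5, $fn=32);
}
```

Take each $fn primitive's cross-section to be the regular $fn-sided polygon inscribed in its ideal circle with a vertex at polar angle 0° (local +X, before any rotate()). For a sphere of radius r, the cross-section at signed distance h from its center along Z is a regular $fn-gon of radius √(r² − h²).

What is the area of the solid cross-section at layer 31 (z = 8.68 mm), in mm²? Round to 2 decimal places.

At z = 8.68 mm: the cone contributes a regular 32-gon of circumradius 2.165 (interpolated between r1=3.5 and r2=0.5 at t=0.445) (area = (32/2)·2.165²·sin(360°/32) = 14.63 mm²); the cylinder at (-2.5, 13.5) does not reach this height (z outside [12, 16.5]); the r=5.5 sphere at (7.5, -1) slices to a regular 32-gon of circumradius 3.404 (√(r²−h²) with h=4.32 from center) (area = (32/2)·3.404²·sin(360°/32) = 36.17 mm²); Combining (union): the 2 present regions are separate (no shared area or edge), so areas and boundary lengths simply add and each stays a separate island — area = 50.80 mm². Overall, the cross-section has 2 separate islands. Net area = 50.80 mm².

50.80 mm²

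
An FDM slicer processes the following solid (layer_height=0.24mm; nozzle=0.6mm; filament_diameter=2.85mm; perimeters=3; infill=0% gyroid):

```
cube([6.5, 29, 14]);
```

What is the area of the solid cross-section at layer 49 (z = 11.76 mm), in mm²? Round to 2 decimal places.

At z = 11.76 mm: the 6.5×29 cube contributes its full rectangle (area 188.50 mm²). Overall, the cross-section is a single solid region. Net area = 188.50 mm².

188.50 mm²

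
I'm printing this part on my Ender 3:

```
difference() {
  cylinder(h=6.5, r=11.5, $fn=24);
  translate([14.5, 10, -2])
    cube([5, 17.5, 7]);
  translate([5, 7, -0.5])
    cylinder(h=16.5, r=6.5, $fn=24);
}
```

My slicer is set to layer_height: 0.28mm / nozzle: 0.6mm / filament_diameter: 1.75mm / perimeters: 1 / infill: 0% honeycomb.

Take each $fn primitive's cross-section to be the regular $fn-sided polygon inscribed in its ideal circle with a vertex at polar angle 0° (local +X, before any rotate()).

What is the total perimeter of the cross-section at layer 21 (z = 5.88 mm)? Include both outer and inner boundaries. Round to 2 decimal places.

80.48 mm

At z = 5.88 mm: the r=11.5 cylinder contributes a regular 24-gon of circumradius 11.5 (perimeter = 2·24·11.500·sin(180°/24) = 72.05 mm); the cube at (14.5, 10) is not intersected at this z (z outside [-2, 5]); the r=6.5 cylinder at (5, 7) contributes a regular 24-gon of circumradius 6.5 (perimeter = 2·24·6.500·sin(180°/24) = 40.72 mm); Taking the first minus the rest: starting from the r=11.5 cylinder, the r=6.5 cylinder at (5, 7) partially overlaps it — only the 93.86 mm² overlap (of its 131.22 mm²) is removed, clipping the outline — boundary = 80.48 mm. Overall, the cross-section is a single solid region. Total boundary length (outer) = 80.48 mm.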